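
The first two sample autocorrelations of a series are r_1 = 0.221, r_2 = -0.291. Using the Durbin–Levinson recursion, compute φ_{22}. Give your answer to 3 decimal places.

φ_{22} = (r_2 − r_1²) / (1 − r_1²)
r_1² = (0.221)² = 0.048841
Numerator = -0.291 − 0.0488 = -0.3398; denominator = 1 − 0.0488 = 0.9512
φ_{22} = -0.3398 / 0.9512 = -0.357

-0.357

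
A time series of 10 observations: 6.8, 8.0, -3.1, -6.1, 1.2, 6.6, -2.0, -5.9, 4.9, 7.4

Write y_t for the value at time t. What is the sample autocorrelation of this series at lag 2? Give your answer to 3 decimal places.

-0.689

Mean ȳ = (6.8 + 8.0 − 3.1 − 6.1 + 1.2 + 6.6 − 2.0 − 5.9 + 4.9 + 7.4)/10 = 1.7800
Numerator Σ_{t=1}^{8}(y_t−ȳ)(y_{t+2}−ȳ) = -198.4428
Denominator Σ(y_t−ȳ)² = 287.9560
r_2 = -198.4428 / 287.9560 = -0.689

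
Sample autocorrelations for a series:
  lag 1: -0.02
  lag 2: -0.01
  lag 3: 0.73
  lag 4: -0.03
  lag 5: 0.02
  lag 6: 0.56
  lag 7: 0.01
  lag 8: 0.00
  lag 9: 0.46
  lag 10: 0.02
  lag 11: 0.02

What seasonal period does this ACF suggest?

3

The largest autocorrelation is r_3 = 0.73, with weaker echoes at lags 6 (0.56) and 9 (0.46); the remaining lags stay at or below 0.02.
The dominant spike at lag 3 indicates a seasonal period of 3.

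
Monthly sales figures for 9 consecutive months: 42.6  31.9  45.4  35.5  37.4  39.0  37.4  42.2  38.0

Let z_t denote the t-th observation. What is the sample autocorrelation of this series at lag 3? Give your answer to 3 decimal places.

Mean z̄ = (42.6 + 31.9 + 45.4 + 35.5 + 37.4 + 39.0 + 37.4 + 42.2 + 38.0)/9 = 38.8222
Numerator Σ_{t=1}^{6}(z_t−z̄)(z_{t+3}−z̄) = -1.7615
Denominator Σ(z_t−z̄)² = 132.6556
r_3 = -1.7615 / 132.6556 = -0.013

-0.013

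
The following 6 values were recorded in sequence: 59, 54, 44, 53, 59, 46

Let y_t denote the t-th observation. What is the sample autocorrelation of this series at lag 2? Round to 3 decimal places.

Mean ȳ = (59 + 54 + 44 + 53 + 59 + 46)/6 = 52.5000
Σ(y_t−ȳ)(y_{t+2}−ȳ) = (-55.2500) + (0.7500) + (-55.2500) + (-3.2500) = -113.0000
Denominator Σ(y_t−ȳ)² = 201.5000
r_2 = -113.0000 / 201.5000 = -0.561

-0.561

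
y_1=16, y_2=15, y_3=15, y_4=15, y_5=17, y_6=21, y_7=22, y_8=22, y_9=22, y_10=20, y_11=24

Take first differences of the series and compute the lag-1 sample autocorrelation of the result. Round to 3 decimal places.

First differences Δy: -1, 0, 0, 2, 4, 1, 0, 0, -2, 4
Mean of differences = 0.8000
Numerator Σ(Δy_t−Δȳ)(Δy_{t+1}−Δȳ) = -0.6400
Denominator Σ(Δy_t−Δȳ)² = 35.6000
r_1(Δy) = -0.6400 / 35.6000 = -0.018

-0.018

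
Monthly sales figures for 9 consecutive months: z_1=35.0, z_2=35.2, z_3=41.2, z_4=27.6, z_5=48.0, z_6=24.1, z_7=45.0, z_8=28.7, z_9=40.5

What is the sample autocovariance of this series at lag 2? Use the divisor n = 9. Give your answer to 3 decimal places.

44.262

Mean z̄ = (35.0 + 35.2 + 41.2 + 27.6 + 48.0 + 24.1 + 45.0 + 28.7 + 40.5)/9 = 36.1444
Σ_{t=1}^{7}(z_t−z̄)(z_{t+2}−z̄) = 398.3560
γ_2 = 398.3560 / 9 = 44.262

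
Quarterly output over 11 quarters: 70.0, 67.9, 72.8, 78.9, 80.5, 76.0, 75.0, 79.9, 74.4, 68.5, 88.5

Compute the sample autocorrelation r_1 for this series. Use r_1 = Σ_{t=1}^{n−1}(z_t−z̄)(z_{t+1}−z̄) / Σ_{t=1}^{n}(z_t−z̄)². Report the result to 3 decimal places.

-0.046

Mean z̄ = (70.0 + 67.9 + 72.8 + 78.9 + 80.5 + 76.0 + 75.0 + 79.9 + 74.4 + 68.5 + 88.5)/11 = 75.6727
Numerator Σ_{t=1}^{10}(z_t−z̄)(z_{t+1}−z̄) = -17.0126
Denominator Σ(z_t−z̄)² = 370.6018
r_1 = -17.0126 / 370.6018 = -0.046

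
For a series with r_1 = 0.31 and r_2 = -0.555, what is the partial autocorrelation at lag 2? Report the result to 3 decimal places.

φ_{22} = (r_2 − r_1²) / (1 − r_1²)
r_1² = (0.31)² = 0.0961
Numerator = -0.555 − 0.0961 = -0.6511; denominator = 1 − 0.0961 = 0.9039
φ_{22} = -0.6511 / 0.9039 = -0.720

-0.720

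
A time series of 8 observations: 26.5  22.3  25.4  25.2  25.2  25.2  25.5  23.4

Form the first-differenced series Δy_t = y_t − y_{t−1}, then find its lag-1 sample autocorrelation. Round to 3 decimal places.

First differences Δy: -4.2, 3.1, -0.2, 0.0, 0.0, 0.3, -2.1
Mean of differences = -0.4429
Numerator Σ(Δy_t−Δȳ)(Δy_{t+1}−Δȳ) = -13.0490
Denominator Σ(Δy_t−Δȳ)² = 30.4171
r_1(Δy) = -13.0490 / 30.4171 = -0.429

-0.429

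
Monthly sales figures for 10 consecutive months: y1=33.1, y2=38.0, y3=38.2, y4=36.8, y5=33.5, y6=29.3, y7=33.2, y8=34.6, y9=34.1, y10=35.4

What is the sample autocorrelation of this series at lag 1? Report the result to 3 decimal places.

Mean ȳ = (33.1 + 38.0 + 38.2 + 36.8 + 33.5 + 29.3 + 33.2 + 34.6 + 34.1 + 35.4)/10 = 34.6200
Numerator Σ_{t=1}^{9}(y_t−ȳ)(y_{t+1}−ȳ) = 25.4716
Denominator Σ(y_t−ȳ)² = 63.7560
r_1 = 25.4716 / 63.7560 = 0.400

0.400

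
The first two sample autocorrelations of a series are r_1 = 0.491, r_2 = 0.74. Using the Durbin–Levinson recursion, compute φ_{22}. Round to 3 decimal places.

φ_{22} = (r_2 − r_1²) / (1 − r_1²)
r_1² = (0.491)² = 0.241081
Numerator = 0.74 − 0.2411 = 0.4989; denominator = 1 − 0.2411 = 0.7589
φ_{22} = 0.4989 / 0.7589 = 0.657

0.657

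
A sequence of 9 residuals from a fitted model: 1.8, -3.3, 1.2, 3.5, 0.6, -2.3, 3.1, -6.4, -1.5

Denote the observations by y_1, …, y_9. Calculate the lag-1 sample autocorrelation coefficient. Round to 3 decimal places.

Mean ȳ = (1.8 − 3.3 + 1.2 + 3.5 + 0.6 − 2.3 + 3.1 − 6.4 − 1.5)/9 = -0.3667
Numerator Σ_{t=1}^{8}(y_t−ȳ)(y_{t+1}−ȳ) = -23.8044
Denominator Σ(y_t−ȳ)² = 85.0800
r_1 = -23.8044 / 85.0800 = -0.280

-0.280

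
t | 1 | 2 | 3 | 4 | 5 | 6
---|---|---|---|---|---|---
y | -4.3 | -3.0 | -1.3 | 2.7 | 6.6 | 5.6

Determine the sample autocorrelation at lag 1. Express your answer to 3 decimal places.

Mean ȳ = (-4.3 − 3.0 − 1.3 + 2.7 + 6.6 + 5.6)/6 = 1.0500
Numerator Σ_{t=1}^{5}(y_t−ȳ)(y_{t+1}−ȳ) = 61.7175
Denominator Σ(y_t−ȳ)² = 104.7750
r_1 = 61.7175 / 104.7750 = 0.589

0.589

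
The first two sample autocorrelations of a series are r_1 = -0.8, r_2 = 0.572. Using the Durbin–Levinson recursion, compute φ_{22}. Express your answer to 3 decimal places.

-0.189

φ_{22} = (r_2 − r_1²) / (1 − r_1²)
r_1² = (-0.8)² = 0.64
Numerator = 0.572 − 0.6400 = -0.0680; denominator = 1 − 0.6400 = 0.3600
φ_{22} = -0.0680 / 0.3600 = -0.189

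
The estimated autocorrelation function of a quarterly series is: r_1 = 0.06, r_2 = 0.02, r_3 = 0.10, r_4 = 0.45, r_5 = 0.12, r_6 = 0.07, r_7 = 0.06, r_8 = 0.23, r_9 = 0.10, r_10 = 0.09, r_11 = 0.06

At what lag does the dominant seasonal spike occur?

4

The largest autocorrelation is r_4 = 0.45, with a weaker echo at lag 8 (0.23); the remaining lags stay at or below 0.12.
The dominant spike at lag 4 indicates a seasonal period of 4.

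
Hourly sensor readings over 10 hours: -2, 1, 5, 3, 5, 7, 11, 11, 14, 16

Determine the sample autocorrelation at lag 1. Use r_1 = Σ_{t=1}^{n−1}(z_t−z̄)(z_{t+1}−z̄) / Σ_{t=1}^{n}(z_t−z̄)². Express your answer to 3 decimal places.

0.624

Mean z̄ = (-2 + 1 + 5 + 3 + 5 + 7 + 11 + 11 + 14 + 16)/10 = 7.1000
Numerator Σ_{t=1}^{9}(z_t−z̄)(z_{t+1}−z̄) = 188.8900
Denominator Σ(z_t−z̄)² = 302.9000
r_1 = 188.8900 / 302.9000 = 0.624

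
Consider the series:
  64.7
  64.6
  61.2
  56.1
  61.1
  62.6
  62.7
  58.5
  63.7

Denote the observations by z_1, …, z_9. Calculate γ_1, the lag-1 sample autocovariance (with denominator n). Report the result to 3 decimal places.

0.457

Mean z̄ = (64.7 + 64.6 + 61.2 + 56.1 + 61.1 + 62.6 + 62.7 + 58.5 + 63.7)/9 = 61.6889
Σ_{t=1}^{8}(z_t−z̄)(z_{t+1}−z̄) = 4.1132
γ_1 = 4.1132 / 9 = 0.457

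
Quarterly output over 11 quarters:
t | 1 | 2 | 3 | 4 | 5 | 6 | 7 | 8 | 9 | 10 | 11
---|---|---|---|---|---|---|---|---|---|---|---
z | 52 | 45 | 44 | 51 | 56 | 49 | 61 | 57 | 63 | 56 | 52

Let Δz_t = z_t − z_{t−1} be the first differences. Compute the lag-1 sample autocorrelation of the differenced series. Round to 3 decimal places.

First differences Δz: -7, -1, 7, 5, -7, 12, -4, 6, -7, -4
Mean of differences = 0.0000
Numerator Σ(Δz_t−Δz̄)(Δz_{t+1}−Δz̄) = -170.0000
Denominator Σ(Δz_t−Δz̄)² = 434.0000
r_1(Δz) = -170.0000 / 434.0000 = -0.392

-0.392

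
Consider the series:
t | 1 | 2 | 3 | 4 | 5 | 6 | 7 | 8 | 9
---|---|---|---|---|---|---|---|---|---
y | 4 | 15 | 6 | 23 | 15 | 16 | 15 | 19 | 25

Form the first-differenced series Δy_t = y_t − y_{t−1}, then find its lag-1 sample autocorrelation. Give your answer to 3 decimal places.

-0.712

First differences Δy: 11, -9, 17, -8, 1, -1, 4, 6
Mean of differences = 2.6250
Numerator Σ(Δy_t−Δȳ)(Δy_{t+1}−Δȳ) = -394.3906
Denominator Σ(Δy_t−Δȳ)² = 553.8750
r_1(Δy) = -394.3906 / 553.8750 = -0.712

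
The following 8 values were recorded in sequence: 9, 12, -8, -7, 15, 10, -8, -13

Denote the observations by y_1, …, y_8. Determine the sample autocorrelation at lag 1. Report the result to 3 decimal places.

Mean ȳ = (9 + 12 − 8 − 7 + 15 + 10 − 8 − 13)/8 = 1.2500
Σ(y_t−ȳ)(y_{t+1}−ȳ) = (83.3125) + (-99.4375) + (76.3125) + (-113.4375) + (120.3125) + (-80.9375) + (131.8125) = 117.9375
Denominator Σ(y_t−ȳ)² = 883.5000
r_1 = 117.9375 / 883.5000 = 0.133

0.133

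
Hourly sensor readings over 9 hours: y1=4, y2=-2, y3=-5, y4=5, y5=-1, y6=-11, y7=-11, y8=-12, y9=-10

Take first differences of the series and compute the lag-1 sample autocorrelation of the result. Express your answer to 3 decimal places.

-0.132

First differences Δy: -6, -3, 10, -6, -10, 0, -1, 2
Mean of differences = -1.7500
Numerator Σ(Δy_t−Δȳ)(Δy_{t+1}−Δȳ) = -34.5625
Denominator Σ(Δy_t−Δȳ)² = 261.5000
r_1(Δy) = -34.5625 / 261.5000 = -0.132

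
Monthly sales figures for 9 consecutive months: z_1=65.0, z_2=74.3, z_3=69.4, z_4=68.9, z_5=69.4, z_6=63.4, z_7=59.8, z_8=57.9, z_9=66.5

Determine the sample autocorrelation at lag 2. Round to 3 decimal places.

0.101

Mean z̄ = (65.0 + 74.3 + 69.4 + 68.9 + 69.4 + 63.4 + 59.8 + 57.9 + 66.5)/9 = 66.0667
Numerator Σ_{t=1}^{7}(z_t−z̄)(z_{t+2}−z̄) = 21.5011
Denominator Σ(z_t−z̄)² = 212.4400
r_2 = 21.5011 / 212.4400 = 0.101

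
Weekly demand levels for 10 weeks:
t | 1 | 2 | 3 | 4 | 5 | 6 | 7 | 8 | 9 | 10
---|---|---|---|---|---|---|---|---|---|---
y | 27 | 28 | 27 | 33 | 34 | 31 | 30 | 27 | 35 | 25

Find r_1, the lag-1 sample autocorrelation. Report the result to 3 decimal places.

-0.185

Mean ȳ = (27 + 28 + 27 + 33 + 34 + 31 + 30 + 27 + 35 + 25)/10 = 29.7000
Numerator Σ_{t=1}^{9}(y_t−ȳ)(y_{t+1}−ȳ) = -19.5900
Denominator Σ(y_t−ȳ)² = 106.1000
r_1 = -19.5900 / 106.1000 = -0.185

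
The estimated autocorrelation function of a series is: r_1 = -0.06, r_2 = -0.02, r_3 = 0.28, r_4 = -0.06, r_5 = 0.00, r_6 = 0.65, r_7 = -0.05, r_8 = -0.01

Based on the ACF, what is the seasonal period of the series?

6

The largest autocorrelation is r_6 = 0.65; the remaining lags stay at or below 0.28.
The dominant spike at lag 6 indicates a seasonal period of 6.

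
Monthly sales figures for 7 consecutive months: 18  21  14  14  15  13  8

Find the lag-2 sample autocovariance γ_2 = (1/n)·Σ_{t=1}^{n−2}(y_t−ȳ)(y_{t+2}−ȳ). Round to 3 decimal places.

-1.105

Mean ȳ = (18 + 21 + 14 + 14 + 15 + 13 + 8)/7 = 14.7143
Deviations: 3.2857, 6.2857, -0.7143, -0.7143, 0.2857, -1.7143, -6.7143
Σ_{t=1}^{5}(y_t−ȳ)(y_{t+2}−ȳ) = -7.7347
γ_2 = -7.7347 / 7 = -1.105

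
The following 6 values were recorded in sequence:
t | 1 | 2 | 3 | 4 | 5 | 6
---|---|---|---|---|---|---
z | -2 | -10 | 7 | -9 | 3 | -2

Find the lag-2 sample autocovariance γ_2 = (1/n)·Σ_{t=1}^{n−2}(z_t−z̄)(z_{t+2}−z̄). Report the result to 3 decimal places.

Mean z̄ = (-2 − 10 + 7 − 9 + 3 − 2)/6 = -2.1667
Σ_{t=1}^{4}(z_t−z̄)(z_{t+2}−z̄) = 101.2778
γ_2 = 101.2778 / 6 = 16.880

16.880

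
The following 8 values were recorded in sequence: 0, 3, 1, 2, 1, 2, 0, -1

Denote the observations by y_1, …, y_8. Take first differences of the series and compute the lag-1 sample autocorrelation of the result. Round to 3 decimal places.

-0.501

First differences Δy: 3, -2, 1, -1, 1, -2, -1
Mean of differences = -0.1429
Numerator Σ(Δy_t−Δȳ)(Δy_{t+1}−Δȳ) = -10.4490
Denominator Σ(Δy_t−Δȳ)² = 20.8571
r_1(Δy) = -10.4490 / 20.8571 = -0.501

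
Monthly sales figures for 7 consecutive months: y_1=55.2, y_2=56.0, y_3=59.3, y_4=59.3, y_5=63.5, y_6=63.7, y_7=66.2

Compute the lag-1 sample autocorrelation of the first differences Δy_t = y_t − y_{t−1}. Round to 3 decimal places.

-0.883

First differences Δy: 0.8, 3.3, 0.0, 4.2, 0.2, 2.5
Mean of differences = 1.8333
Numerator Σ(Δy_t−Δȳ)(Δy_{t+1}−Δȳ) = -13.4978
Denominator Σ(Δy_t−Δȳ)² = 15.2933
r_1(Δy) = -13.4978 / 15.2933 = -0.883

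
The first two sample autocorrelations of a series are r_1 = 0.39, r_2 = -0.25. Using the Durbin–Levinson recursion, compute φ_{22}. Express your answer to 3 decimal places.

φ_{22} = (r_2 − r_1²) / (1 − r_1²)
r_1² = (0.39)² = 0.1521
Numerator = -0.25 − 0.1521 = -0.4021; denominator = 1 − 0.1521 = 0.8479
φ_{22} = -0.4021 / 0.8479 = -0.474

-0.474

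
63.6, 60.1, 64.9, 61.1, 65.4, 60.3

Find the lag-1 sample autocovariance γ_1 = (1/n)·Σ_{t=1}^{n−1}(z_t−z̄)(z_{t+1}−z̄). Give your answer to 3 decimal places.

-3.717

Mean z̄ = (63.6 + 60.1 + 64.9 + 61.1 + 65.4 + 60.3)/6 = 62.5667
Deviations: 1.0333, -2.4667, 2.3333, -1.4667, 2.8333, -2.2667
Σ_{t=1}^{5}(z_t−z̄)(z_{t+1}−z̄) = -22.3044
γ_1 = -22.3044 / 6 = -3.717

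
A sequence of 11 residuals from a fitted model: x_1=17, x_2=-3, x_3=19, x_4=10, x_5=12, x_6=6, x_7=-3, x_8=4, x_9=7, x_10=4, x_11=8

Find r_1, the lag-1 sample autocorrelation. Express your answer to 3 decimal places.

Mean x̄ = (17 − 3 + 19 + 10 + 12 + 6 − 3 + 4 + 7 + 4 + 8)/11 = 7.3636
Numerator Σ_{t=1}^{10}(x_t−x̄)(x_{t+1}−x̄) = -134.5868
Denominator Σ(x_t−x̄)² = 496.5455
r_1 = -134.5868 / 496.5455 = -0.271

-0.271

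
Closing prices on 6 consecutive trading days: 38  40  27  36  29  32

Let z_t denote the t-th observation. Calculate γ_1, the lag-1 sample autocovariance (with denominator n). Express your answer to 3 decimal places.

Mean z̄ = (38 + 40 + 27 + 36 + 29 + 32)/6 = 33.6667
Deviations: 4.3333, 6.3333, -6.6667, 2.3333, -4.6667, -1.6667
Σ_{t=1}^{5}(z_t−z̄)(z_{t+1}−z̄) = -33.4444
γ_1 = -33.4444 / 6 = -5.574

-5.574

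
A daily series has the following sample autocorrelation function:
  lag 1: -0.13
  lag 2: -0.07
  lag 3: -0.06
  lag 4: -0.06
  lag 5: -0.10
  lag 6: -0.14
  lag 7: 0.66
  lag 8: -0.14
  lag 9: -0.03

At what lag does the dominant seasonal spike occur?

The largest autocorrelation is r_7 = 0.66; the remaining lags stay at or below -0.03.
The dominant spike at lag 7 indicates a seasonal period of 7.

7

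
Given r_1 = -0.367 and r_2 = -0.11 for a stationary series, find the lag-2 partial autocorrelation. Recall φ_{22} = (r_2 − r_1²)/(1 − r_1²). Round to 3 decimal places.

φ_{22} = (r_2 − r_1²) / (1 − r_1²)
r_1² = (-0.367)² = 0.134689
Numerator = -0.11 − 0.1347 = -0.2447; denominator = 1 − 0.1347 = 0.8653
φ_{22} = -0.2447 / 0.8653 = -0.283

-0.283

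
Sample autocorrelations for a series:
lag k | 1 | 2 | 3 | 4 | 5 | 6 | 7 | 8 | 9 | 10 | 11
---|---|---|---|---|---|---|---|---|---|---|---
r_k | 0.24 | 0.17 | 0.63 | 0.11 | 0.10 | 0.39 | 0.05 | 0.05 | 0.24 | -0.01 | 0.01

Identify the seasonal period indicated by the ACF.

The largest autocorrelation is r_3 = 0.63, with a weaker echo at lag 6 (0.39); the remaining lags stay at or below 0.24. The elevated value at lag 1 (0.24), dropping to 0.17 at lag 2, reflects decaying short-term dependence rather than seasonality.
The dominant spike at lag 3 indicates a seasonal period of 3.

3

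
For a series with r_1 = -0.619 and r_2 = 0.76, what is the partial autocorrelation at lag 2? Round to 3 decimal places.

0.611

φ_{22} = (r_2 − r_1²) / (1 − r_1²)
r_1² = (-0.619)² = 0.383161
Numerator = 0.76 − 0.3832 = 0.3768; denominator = 1 − 0.3832 = 0.6168
φ_{22} = 0.3768 / 0.6168 = 0.611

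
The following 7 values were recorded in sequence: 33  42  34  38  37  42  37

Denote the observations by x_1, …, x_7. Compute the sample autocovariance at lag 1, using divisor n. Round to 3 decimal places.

-6.128

Mean x̄ = (33 + 42 + 34 + 38 + 37 + 42 + 37)/7 = 37.5714
Deviations: -4.5714, 4.4286, -3.5714, 0.4286, -0.5714, 4.4286, -0.5714
Σ_{t=1}^{6}(x_t−x̄)(x_{t+1}−x̄) = -42.8980
γ_1 = -42.8980 / 7 = -6.128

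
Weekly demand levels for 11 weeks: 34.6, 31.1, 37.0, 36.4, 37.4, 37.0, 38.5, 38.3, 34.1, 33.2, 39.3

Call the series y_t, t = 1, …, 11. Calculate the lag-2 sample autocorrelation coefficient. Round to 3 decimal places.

-0.216

Mean ȳ = (34.6 + 31.1 + 37.0 + 36.4 + 37.4 + 37.0 + 38.5 + 38.3 + 34.1 + 33.2 + 39.3)/11 = 36.0818
Numerator Σ_{t=1}^{9}(y_t−ȳ)(y_{t+2}−ȳ) = -13.7816
Denominator Σ(y_t−ȳ)² = 63.8964
r_2 = -13.7816 / 63.8964 = -0.216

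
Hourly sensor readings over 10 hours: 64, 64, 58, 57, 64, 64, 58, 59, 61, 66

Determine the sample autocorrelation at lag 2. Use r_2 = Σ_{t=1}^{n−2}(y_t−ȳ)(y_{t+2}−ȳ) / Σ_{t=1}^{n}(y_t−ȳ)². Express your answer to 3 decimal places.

Mean ȳ = (64 + 64 + 58 + 57 + 64 + 64 + 58 + 59 + 61 + 66)/10 = 61.5000
Numerator Σ_{t=1}^{8}(y_t−ȳ)(y_{t+2}−ȳ) = -64.5000
Denominator Σ(y_t−ȳ)² = 96.5000
r_2 = -64.5000 / 96.5000 = -0.668

-0.668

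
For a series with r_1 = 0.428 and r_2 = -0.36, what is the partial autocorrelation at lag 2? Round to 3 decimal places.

-0.665

φ_{22} = (r_2 − r_1²) / (1 − r_1²)
r_1² = (0.428)² = 0.183184
Numerator = -0.36 − 0.1832 = -0.5432; denominator = 1 − 0.1832 = 0.8168
φ_{22} = -0.5432 / 0.8168 = -0.665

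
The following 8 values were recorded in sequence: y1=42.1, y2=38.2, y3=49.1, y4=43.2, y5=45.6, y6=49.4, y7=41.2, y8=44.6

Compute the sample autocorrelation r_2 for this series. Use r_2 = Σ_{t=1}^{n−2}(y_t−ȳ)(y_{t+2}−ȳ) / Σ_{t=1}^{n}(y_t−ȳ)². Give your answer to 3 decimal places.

Mean ȳ = (42.1 + 38.2 + 49.1 + 43.2 + 45.6 + 49.4 + 41.2 + 44.6)/8 = 44.1750
Numerator Σ_{t=1}^{6}(y_t−ȳ)(y_{t+2}−ȳ) = -4.4888
Denominator Σ(y_t−ȳ)² = 103.5750
r_2 = -4.4888 / 103.5750 = -0.043

-0.043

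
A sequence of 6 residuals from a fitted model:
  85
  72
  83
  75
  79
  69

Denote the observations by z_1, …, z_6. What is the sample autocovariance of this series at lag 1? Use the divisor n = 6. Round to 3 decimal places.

Mean z̄ = (85 + 72 + 83 + 75 + 79 + 69)/6 = 77.1667
Deviations: 7.8333, -5.1667, 5.8333, -2.1667, 1.8333, -8.1667
Σ_{t=1}^{5}(z_t−z̄)(z_{t+1}−z̄) = -102.1944
γ_1 = -102.1944 / 6 = -17.032

-17.032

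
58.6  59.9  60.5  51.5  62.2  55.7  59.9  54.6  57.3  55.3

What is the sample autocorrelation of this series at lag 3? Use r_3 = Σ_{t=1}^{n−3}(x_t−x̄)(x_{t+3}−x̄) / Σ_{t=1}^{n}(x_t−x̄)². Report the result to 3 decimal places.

-0.349

Mean x̄ = (58.6 + 59.9 + 60.5 + 51.5 + 62.2 + 55.7 + 59.9 + 54.6 + 57.3 + 55.3)/10 = 57.5500
Σ(x_t−x̄)(x_{t+3}−x̄) = (-6.3525) + (10.9275) + (-5.4575) + (-14.2175) + (-13.7175) + (0.4625) + (-5.2875) = -33.6425
Denominator Σ(x_t−x̄)² = 96.3250
r_3 = -33.6425 / 96.3250 = -0.349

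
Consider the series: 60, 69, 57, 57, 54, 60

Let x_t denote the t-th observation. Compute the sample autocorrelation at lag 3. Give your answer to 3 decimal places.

Mean x̄ = (60 + 69 + 57 + 57 + 54 + 60)/6 = 59.5000
Deviations from mean: 0.5000, 9.5000, -2.5000, -2.5000, -5.5000, 0.5000
Σ(x_t−x̄)(x_{t+3}−x̄) = (-1.2500) + (-52.2500) + (-1.2500) = -54.7500
Denominator Σ(x_t−x̄)² = 133.5000
r_3 = -54.7500 / 133.5000 = -0.410

-0.410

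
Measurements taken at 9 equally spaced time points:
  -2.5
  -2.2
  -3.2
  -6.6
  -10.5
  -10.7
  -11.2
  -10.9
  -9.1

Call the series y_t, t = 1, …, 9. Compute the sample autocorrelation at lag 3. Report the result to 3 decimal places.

Mean ȳ = (-2.5 − 2.2 − 3.2 − 6.6 − 10.5 − 10.7 − 11.2 − 10.9 − 9.1)/9 = -7.4333
Numerator Σ_{t=1}^{6}(y_t−ȳ)(y_{t+3}−ȳ) = -12.8300
Denominator Σ(y_t−ȳ)² = 119.4000
r_3 = -12.8300 / 119.4000 = -0.107

-0.107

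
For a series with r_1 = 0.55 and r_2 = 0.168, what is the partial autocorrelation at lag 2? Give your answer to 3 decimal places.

-0.193

φ_{22} = (r_2 − r_1²) / (1 − r_1²)
r_1² = (0.55)² = 0.3025
Numerator = 0.168 − 0.3025 = -0.1345; denominator = 1 − 0.3025 = 0.6975
φ_{22} = -0.1345 / 0.6975 = -0.193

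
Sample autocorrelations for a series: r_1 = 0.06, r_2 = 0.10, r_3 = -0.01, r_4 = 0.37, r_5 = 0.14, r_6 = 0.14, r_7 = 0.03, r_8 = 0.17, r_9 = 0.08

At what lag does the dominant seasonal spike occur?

4

The largest autocorrelation is r_4 = 0.37, with a weaker echo at lag 8 (0.17); the remaining lags stay at or below 0.14.
The dominant spike at lag 4 indicates a seasonal period of 4.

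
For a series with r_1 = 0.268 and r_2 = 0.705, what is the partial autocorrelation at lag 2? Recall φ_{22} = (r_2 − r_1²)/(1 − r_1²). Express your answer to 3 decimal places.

0.682

φ_{22} = (r_2 − r_1²) / (1 − r_1²)
r_1² = (0.268)² = 0.071824
Numerator = 0.705 − 0.0718 = 0.6332; denominator = 1 − 0.0718 = 0.9282
φ_{22} = 0.6332 / 0.9282 = 0.682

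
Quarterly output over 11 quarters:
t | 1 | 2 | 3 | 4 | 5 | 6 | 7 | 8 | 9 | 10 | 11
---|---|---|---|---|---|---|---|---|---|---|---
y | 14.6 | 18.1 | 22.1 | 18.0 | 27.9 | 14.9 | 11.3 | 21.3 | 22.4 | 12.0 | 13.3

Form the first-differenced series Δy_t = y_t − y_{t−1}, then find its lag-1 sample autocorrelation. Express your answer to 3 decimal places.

First differences Δy: 3.5, 4.0, -4.1, 9.9, -13.0, -3.6, 10.0, 1.1, -10.4, 1.3
Mean of differences = -0.1300
Numerator Σ(Δy_t−Δȳ)(Δy_{t+1}−Δȳ) = -175.6599
Denominator Σ(Δy_t−Δȳ)² = 535.9210
r_1(Δy) = -175.6599 / 535.9210 = -0.328

-0.328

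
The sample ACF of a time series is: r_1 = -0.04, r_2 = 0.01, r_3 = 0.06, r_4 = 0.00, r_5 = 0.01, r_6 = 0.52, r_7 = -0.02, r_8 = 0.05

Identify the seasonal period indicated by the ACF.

The largest autocorrelation is r_6 = 0.52; the remaining lags stay at or below 0.06.
The dominant spike at lag 6 indicates a seasonal period of 6.

6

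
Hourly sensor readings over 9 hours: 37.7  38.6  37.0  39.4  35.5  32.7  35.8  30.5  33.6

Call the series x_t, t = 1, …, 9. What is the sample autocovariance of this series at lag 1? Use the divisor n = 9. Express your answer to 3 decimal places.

Mean x̄ = (37.7 + 38.6 + 37.0 + 39.4 + 35.5 + 32.7 + 35.8 + 30.5 + 33.6)/9 = 35.6444
Σ_{t=1}^{8}(x_t−x̄)(x_{t+1}−x̄) = 24.3147
γ_1 = 24.3147 / 9 = 2.702

2.702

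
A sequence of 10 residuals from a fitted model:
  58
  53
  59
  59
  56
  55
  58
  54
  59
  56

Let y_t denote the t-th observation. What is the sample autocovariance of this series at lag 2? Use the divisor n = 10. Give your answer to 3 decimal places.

Mean ȳ = (58 + 53 + 59 + 59 + 56 + 55 + 58 + 54 + 59 + 56)/10 = 56.7000
Σ_{t=1}^{8}(y_t−ȳ)(y_{t+2}−ȳ) = -2.4800
γ_2 = -2.4800 / 10 = -0.248

-0.248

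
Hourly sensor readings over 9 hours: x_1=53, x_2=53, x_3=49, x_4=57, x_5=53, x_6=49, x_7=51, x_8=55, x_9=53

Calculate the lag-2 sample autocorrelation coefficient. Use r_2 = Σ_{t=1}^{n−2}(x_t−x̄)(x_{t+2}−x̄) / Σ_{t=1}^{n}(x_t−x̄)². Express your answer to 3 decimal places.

-0.499

Mean x̄ = (53 + 53 + 49 + 57 + 53 + 49 + 51 + 55 + 53)/9 = 52.5556
Σ(x_t−x̄)(x_{t+2}−x̄) = (-1.5802) + (1.9753) + (-1.5802) + (-15.8025) + (-0.6914) + (-8.6914) + (-0.6914) = -27.0617
Denominator Σ(x_t−x̄)² = 54.2222
r_2 = -27.0617 / 54.2222 = -0.499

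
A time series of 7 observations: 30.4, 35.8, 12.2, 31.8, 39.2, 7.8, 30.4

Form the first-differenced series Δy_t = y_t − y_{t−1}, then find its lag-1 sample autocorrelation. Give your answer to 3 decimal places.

-0.550

First differences Δy: 5.4, -23.6, 19.6, 7.4, -31.4, 22.6
Mean of differences = 0.0000
Numerator Σ(Δy_t−Δȳ)(Δy_{t+1}−Δȳ) = -1386.9600
Denominator Σ(Δy_t−Δȳ)² = 2521.7600
r_1(Δy) = -1386.9600 / 2521.7600 = -0.550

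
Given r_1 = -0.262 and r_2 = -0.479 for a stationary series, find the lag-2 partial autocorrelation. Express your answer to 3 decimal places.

φ_{22} = (r_2 − r_1²) / (1 − r_1²)
r_1² = (-0.262)² = 0.068644
Numerator = -0.479 − 0.0686 = -0.5476; denominator = 1 − 0.0686 = 0.9314
φ_{22} = -0.5476 / 0.9314 = -0.588

-0.588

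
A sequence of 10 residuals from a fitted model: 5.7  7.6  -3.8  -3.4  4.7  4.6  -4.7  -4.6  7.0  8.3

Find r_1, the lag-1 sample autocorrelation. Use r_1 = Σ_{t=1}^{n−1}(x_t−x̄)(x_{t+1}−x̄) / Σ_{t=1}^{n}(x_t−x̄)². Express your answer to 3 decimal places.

Mean x̄ = (5.7 + 7.6 − 3.8 − 3.4 + 4.7 + 4.6 − 4.7 − 4.6 + 7.0 + 8.3)/10 = 2.1400
Numerator Σ_{t=1}^{9}(x_t−x̄)(x_{t+1}−x̄) = 38.4844
Denominator Σ(x_t−x̄)² = 274.8440
r_1 = 38.4844 / 274.8440 = 0.140

0.140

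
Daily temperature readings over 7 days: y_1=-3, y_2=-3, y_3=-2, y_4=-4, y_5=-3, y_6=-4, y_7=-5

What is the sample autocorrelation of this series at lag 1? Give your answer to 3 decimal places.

0.068

Mean ȳ = (-3 − 3 − 2 − 4 − 3 − 4 − 5)/7 = -3.4286
Numerator Σ_{t=1}^{6}(y_t−ȳ)(y_{t+1}−ȳ) = 0.3878
Denominator Σ(y_t−ȳ)² = 5.7143
r_1 = 0.3878 / 5.7143 = 0.068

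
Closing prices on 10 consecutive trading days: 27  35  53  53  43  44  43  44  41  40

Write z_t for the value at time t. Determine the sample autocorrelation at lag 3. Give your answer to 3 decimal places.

Mean z̄ = (27 + 35 + 53 + 53 + 43 + 44 + 43 + 44 + 41 + 40)/10 = 42.3000
Numerator Σ_{t=1}^{7}(z_t−z̄)(z_{t+3}−z̄) = -145.7700
Denominator Σ(z_t−z̄)² = 530.1000
r_3 = -145.7700 / 530.1000 = -0.275

-0.275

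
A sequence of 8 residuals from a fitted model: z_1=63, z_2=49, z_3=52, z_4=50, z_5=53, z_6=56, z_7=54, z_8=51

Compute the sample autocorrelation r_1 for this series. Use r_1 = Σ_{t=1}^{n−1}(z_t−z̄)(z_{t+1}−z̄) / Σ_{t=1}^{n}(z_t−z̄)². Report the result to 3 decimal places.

-0.219

Mean z̄ = (63 + 49 + 52 + 50 + 53 + 56 + 54 + 51)/8 = 53.5000
Σ(z_t−z̄)(z_{t+1}−z̄) = (-42.7500) + (6.7500) + (5.2500) + (1.7500) + (-1.2500) + (1.2500) + (-1.2500) = -30.2500
Denominator Σ(z_t−z̄)² = 138.0000
r_1 = -30.2500 / 138.0000 = -0.219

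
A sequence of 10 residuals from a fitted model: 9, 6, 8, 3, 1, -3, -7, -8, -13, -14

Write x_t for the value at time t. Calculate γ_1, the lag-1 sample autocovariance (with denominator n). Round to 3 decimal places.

46.236

Mean x̄ = (9 + 6 + 8 + 3 + 1 − 3 − 7 − 8 − 13 − 14)/10 = -1.8000
Σ_{t=1}^{9}(x_t−x̄)(x_{t+1}−x̄) = 462.3600
γ_1 = 462.3600 / 10 = 46.236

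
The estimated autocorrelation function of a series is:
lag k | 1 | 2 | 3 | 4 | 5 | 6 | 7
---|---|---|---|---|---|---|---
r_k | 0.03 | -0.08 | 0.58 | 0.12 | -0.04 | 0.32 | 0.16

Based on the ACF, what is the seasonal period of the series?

3

The largest autocorrelation is r_3 = 0.58, with a weaker echo at lag 6 (0.32); the remaining lags stay at or below 0.16.
The dominant spike at lag 3 indicates a seasonal period of 3.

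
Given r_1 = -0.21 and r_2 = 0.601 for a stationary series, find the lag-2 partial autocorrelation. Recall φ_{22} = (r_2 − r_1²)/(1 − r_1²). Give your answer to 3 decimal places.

φ_{22} = (r_2 − r_1²) / (1 − r_1²)
r_1² = (-0.21)² = 0.0441
Numerator = 0.601 − 0.0441 = 0.5569; denominator = 1 − 0.0441 = 0.9559
φ_{22} = 0.5569 / 0.9559 = 0.583

0.583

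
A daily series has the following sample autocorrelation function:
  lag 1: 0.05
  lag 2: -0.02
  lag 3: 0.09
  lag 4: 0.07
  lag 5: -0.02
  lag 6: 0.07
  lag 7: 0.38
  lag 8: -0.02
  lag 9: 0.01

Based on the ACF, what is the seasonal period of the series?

7

The largest autocorrelation is r_7 = 0.38; the remaining lags stay at or below 0.09.
The dominant spike at lag 7 indicates a seasonal period of 7.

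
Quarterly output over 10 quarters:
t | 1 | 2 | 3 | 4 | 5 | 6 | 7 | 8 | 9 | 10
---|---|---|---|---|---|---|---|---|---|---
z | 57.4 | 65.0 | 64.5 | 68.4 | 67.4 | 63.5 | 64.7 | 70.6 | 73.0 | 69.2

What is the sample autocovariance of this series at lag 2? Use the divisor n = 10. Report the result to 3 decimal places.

Mean z̄ = (57.4 + 65.0 + 64.5 + 68.4 + 67.4 + 63.5 + 64.7 + 70.6 + 73.0 + 69.2)/10 = 66.3700
Σ_{t=1}^{8}(z_t−z̄)(z_{t+2}−z̄) = -6.7208
γ_2 = -6.7208 / 10 = -0.672

-0.672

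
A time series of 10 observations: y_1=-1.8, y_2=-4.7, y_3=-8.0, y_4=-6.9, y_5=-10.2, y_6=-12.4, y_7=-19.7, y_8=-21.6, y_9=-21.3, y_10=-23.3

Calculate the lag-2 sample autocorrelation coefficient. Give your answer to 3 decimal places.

Mean ȳ = (-1.8 − 4.7 − 8.0 − 6.9 − 10.2 − 12.4 − 19.7 − 21.6 − 21.3 − 23.3)/10 = -12.9900
Numerator Σ_{t=1}^{8}(y_t−ȳ)(y_{t+2}−ȳ) = 244.5678
Denominator Σ(y_t−ȳ)² = 558.5690
r_2 = 244.5678 / 558.5690 = 0.438

0.438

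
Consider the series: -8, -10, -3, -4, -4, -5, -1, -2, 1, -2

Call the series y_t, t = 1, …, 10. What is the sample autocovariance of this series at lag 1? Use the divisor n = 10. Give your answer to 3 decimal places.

4.016

Mean ȳ = (-8 − 10 − 3 − 4 − 4 − 5 − 1 − 2 + 1 − 2)/10 = -3.8000
Σ_{t=1}^{9}(y_t−ȳ)(y_{t+1}−ȳ) = 40.1600
γ_1 = 40.1600 / 10 = 4.016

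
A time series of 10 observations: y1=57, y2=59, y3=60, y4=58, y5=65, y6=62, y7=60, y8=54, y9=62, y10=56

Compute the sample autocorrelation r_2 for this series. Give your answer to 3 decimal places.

Mean ȳ = (57 + 59 + 60 + 58 + 65 + 62 + 60 + 54 + 62 + 56)/10 = 59.3000
Numerator Σ_{t=1}^{8}(y_t−ȳ)(y_{t+2}−ȳ) = 8.3200
Denominator Σ(y_t−ȳ)² = 94.1000
r_2 = 8.3200 / 94.1000 = 0.088

0.088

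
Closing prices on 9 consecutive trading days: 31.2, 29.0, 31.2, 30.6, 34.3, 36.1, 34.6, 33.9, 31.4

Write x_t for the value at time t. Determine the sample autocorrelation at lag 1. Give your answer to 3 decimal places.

Mean x̄ = (31.2 + 29.0 + 31.2 + 30.6 + 34.3 + 36.1 + 34.6 + 33.9 + 31.4)/9 = 32.4778
Numerator Σ_{t=1}^{8}(x_t−x̄)(x_{t+1}−x̄) = 23.6384
Denominator Σ(x_t−x̄)² = 43.0156
r_1 = 23.6384 / 43.0156 = 0.550

0.550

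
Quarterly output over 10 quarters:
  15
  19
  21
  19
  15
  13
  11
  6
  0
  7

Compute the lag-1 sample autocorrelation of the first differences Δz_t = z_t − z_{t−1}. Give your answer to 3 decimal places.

First differences Δz: 4, 2, -2, -4, -2, -2, -5, -6, 7
Mean of differences = -0.8889
Numerator Σ(Δz_t−Δz̄)(Δz_{t+1}−Δz̄) = 4.3210
Denominator Σ(Δz_t−Δz̄)² = 150.8889
r_1(Δz) = 4.3210 / 150.8889 = 0.029

0.029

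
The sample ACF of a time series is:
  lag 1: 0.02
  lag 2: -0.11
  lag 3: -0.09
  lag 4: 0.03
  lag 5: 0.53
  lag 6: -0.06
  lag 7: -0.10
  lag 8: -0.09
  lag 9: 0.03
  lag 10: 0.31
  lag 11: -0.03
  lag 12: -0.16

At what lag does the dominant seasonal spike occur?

The largest autocorrelation is r_5 = 0.53, with a weaker echo at lag 10 (0.31); the remaining lags stay at or below 0.03.
The dominant spike at lag 5 indicates a seasonal period of 5.

5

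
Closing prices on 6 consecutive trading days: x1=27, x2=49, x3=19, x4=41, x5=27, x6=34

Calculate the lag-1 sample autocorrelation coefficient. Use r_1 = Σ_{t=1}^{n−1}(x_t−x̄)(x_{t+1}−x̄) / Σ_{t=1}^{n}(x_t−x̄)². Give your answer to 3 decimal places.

-0.824

Mean x̄ = (27 + 49 + 19 + 41 + 27 + 34)/6 = 32.8333
Deviations from mean: -5.8333, 16.1667, -13.8333, 8.1667, -5.8333, 1.1667
Σ(x_t−x̄)(x_{t+1}−x̄) = (-94.3056) + (-223.6389) + (-112.9722) + (-47.6389) + (-6.8056) = -485.3611
Denominator Σ(x_t−x̄)² = 588.8333
r_1 = -485.3611 / 588.8333 = -0.824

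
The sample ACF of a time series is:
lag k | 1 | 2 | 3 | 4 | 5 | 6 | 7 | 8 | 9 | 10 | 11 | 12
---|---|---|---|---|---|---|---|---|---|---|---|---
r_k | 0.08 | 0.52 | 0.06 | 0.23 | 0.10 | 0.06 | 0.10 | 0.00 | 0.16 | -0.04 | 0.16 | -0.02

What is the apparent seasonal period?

2

The largest autocorrelation is r_2 = 0.52, with a weaker echo at lag 4 (0.23); the remaining lags stay at or below 0.16.
The dominant spike at lag 2 indicates a seasonal period of 2.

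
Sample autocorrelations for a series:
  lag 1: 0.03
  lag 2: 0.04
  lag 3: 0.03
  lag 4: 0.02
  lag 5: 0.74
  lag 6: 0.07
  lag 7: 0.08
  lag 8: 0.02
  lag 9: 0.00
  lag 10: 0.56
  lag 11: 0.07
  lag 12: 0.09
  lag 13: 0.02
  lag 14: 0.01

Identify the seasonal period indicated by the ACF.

5

The largest autocorrelation is r_5 = 0.74, with a weaker echo at lag 10 (0.56); the remaining lags stay at or below 0.09.
The dominant spike at lag 5 indicates a seasonal period of 5.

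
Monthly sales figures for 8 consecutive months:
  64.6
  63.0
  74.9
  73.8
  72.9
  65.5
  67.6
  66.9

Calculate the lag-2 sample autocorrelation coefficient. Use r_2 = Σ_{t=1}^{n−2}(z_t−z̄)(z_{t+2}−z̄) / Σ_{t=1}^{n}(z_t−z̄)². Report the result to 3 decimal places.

-0.295

Mean z̄ = (64.6 + 63.0 + 74.9 + 73.8 + 72.9 + 65.5 + 67.6 + 66.9)/8 = 68.6500
Deviations from mean: -4.0500, -5.6500, 6.2500, 5.1500, 4.2500, -3.1500, -1.0500, -1.7500
Numerator Σ_{t=1}^{6}(z_t−z̄)(z_{t+2}−z̄) = -43.0200
Denominator Σ(z_t−z̄)² = 146.0600
r_2 = -43.0200 / 146.0600 = -0.295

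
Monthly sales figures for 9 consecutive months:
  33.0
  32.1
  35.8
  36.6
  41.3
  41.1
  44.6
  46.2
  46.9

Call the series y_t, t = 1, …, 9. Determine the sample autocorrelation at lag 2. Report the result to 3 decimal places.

Mean ȳ = (33.0 + 32.1 + 35.8 + 36.6 + 41.3 + 41.1 + 44.6 + 46.2 + 46.9)/9 = 39.7333
Numerator Σ_{t=1}^{7}(y_t−ȳ)(y_{t+2}−ȳ) = 91.2978
Denominator Σ(y_t−ȳ)² = 250.0800
r_2 = 91.2978 / 250.0800 = 0.365

0.365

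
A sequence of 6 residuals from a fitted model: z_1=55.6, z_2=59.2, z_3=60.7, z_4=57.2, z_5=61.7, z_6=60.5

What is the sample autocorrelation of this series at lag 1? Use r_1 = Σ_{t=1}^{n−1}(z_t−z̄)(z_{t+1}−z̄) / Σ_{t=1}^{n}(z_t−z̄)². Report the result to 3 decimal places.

-0.171

Mean z̄ = (55.6 + 59.2 + 60.7 + 57.2 + 61.7 + 60.5)/6 = 59.1500
Deviations from mean: -3.5500, 0.0500, 1.5500, -1.9500, 2.5500, 1.3500
Σ(z_t−z̄)(z_{t+1}−z̄) = (-0.1775) + (0.0775) + (-3.0225) + (-4.9725) + (3.4425) = -4.6525
Denominator Σ(z_t−z̄)² = 27.1350
r_1 = -4.6525 / 27.1350 = -0.171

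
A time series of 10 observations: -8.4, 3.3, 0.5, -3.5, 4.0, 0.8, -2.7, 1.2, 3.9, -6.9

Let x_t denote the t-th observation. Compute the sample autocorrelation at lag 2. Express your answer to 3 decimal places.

-0.262

Mean x̄ = (-8.4 + 3.3 + 0.5 − 3.5 + 4.0 + 0.8 − 2.7 + 1.2 + 3.9 − 6.9)/10 = -0.7800
Numerator Σ_{t=1}^{8}(x_t−x̄)(x_{t+2}−x̄) = -46.1828
Denominator Σ(x_t−x̄)² = 176.0560
r_2 = -46.1828 / 176.0560 = -0.262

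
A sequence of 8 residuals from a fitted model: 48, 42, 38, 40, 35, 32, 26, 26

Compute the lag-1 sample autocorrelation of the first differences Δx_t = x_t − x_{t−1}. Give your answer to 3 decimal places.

First differences Δx: -6, -4, 2, -5, -3, -6, 0
Mean of differences = -3.1429
Numerator Σ(Δx_t−Δx̄)(Δx_{t+1}−Δx̄) = -21.1633
Denominator Σ(Δx_t−Δx̄)² = 56.8571
r_1(Δx) = -21.1633 / 56.8571 = -0.372

-0.372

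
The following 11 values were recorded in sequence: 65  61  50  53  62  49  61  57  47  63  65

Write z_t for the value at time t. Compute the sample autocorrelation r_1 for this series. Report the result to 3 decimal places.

Mean z̄ = (65 + 61 + 50 + 53 + 62 + 49 + 61 + 57 + 47 + 63 + 65)/11 = 57.5455
Numerator Σ_{t=1}^{10}(z_t−z̄)(z_{t+1}−z̄) = -66.8430
Denominator Σ(z_t−z̄)² = 446.7273
r_1 = -66.8430 / 446.7273 = -0.150

-0.150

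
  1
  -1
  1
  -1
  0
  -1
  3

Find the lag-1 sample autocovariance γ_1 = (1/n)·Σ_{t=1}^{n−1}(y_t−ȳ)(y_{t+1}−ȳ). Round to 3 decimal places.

-0.787

Mean ȳ = (1 − 1 + 1 − 1 + 0 − 1 + 3)/7 = 0.2857
Σ_{t=1}^{6}(y_t−ȳ)(y_{t+1}−ȳ) = -5.5102
γ_1 = -5.5102 / 7 = -0.787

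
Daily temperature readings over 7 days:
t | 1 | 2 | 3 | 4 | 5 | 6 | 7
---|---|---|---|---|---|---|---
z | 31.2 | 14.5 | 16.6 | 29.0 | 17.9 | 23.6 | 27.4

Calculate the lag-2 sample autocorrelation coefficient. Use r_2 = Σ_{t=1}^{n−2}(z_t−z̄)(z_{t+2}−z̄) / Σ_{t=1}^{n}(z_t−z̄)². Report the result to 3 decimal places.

Mean z̄ = (31.2 + 14.5 + 16.6 + 29.0 + 17.9 + 23.6 + 27.4)/7 = 22.8857
Deviations from mean: 8.3143, -8.3857, -6.2857, 6.1143, -4.9857, 0.7143, 4.5143
Numerator Σ_{t=1}^{5}(z_t−z̄)(z_{t+2}−z̄) = -90.3347
Denominator Σ(z_t−z̄)² = 262.0886
r_2 = -90.3347 / 262.0886 = -0.345

-0.345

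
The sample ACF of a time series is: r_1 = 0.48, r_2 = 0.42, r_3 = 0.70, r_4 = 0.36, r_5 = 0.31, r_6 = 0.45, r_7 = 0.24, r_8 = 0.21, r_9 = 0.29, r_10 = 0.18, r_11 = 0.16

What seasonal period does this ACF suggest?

3

The largest autocorrelation is r_3 = 0.70; the remaining lags stay at or below 0.48. The elevated value at lag 1 (0.48), dropping to 0.42 at lag 2, reflects decaying short-term dependence rather than seasonality.
The dominant spike at lag 3 indicates a seasonal period of 3.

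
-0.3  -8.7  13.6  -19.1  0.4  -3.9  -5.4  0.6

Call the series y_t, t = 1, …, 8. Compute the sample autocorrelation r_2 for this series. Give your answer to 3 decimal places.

0.323

Mean ȳ = (-0.3 − 8.7 + 13.6 − 19.1 + 0.4 − 3.9 − 5.4 + 0.6)/8 = -2.8500
Deviations from mean: 2.5500, -5.8500, 16.4500, -16.2500, 3.2500, -1.0500, -2.5500, 3.4500
Σ(y_t−ȳ)(y_{t+2}−ȳ) = (41.9475) + (95.0625) + (53.4625) + (17.0625) + (-8.2875) + (-3.6225) = 195.6250
Denominator Σ(y_t−ȳ)² = 605.4600
r_2 = 195.6250 / 605.4600 = 0.323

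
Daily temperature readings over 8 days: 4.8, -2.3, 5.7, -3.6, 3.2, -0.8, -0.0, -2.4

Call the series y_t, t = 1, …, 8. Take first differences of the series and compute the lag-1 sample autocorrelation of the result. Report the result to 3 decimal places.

First differences Δy: -7.1, 8.0, -9.3, 6.8, -4.0, 0.8, -2.4
Mean of differences = -1.0286
Numerator Σ(Δy_t−Δȳ)(Δy_{t+1}−Δȳ) = -225.4522
Denominator Σ(Δy_t−Δȳ)² = 262.1343
r_1(Δy) = -225.4522 / 262.1343 = -0.860

-0.860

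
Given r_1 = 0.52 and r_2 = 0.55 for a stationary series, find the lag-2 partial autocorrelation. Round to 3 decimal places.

φ_{22} = (r_2 − r_1²) / (1 − r_1²)
r_1² = (0.52)² = 0.2704
Numerator = 0.55 − 0.2704 = 0.2796; denominator = 1 − 0.2704 = 0.7296
φ_{22} = 0.2796 / 0.7296 = 0.383

0.383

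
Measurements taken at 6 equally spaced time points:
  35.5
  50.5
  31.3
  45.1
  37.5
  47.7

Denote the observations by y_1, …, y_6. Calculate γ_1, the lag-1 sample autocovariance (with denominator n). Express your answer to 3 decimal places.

-37.025

Mean ȳ = (35.5 + 50.5 + 31.3 + 45.1 + 37.5 + 47.7)/6 = 41.2667
Σ_{t=1}^{5}(y_t−ȳ)(y_{t+1}−ȳ) = -222.1478
γ_1 = -222.1478 / 6 = -37.025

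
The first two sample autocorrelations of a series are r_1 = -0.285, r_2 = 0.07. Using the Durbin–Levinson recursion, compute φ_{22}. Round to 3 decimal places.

φ_{22} = (r_2 − r_1²) / (1 − r_1²)
r_1² = (-0.285)² = 0.081225
Numerator = 0.07 − 0.0812 = -0.0112; denominator = 1 − 0.0812 = 0.9188
φ_{22} = -0.0112 / 0.9188 = -0.012

-0.012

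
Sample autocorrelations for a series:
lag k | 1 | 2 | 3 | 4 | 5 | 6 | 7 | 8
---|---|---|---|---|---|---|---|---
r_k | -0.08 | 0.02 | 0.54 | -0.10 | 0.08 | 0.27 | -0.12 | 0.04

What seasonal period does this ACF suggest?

The largest autocorrelation is r_3 = 0.54, with a weaker echo at lag 6 (0.27); the remaining lags stay at or below 0.08.
The dominant spike at lag 3 indicates a seasonal period of 3.

3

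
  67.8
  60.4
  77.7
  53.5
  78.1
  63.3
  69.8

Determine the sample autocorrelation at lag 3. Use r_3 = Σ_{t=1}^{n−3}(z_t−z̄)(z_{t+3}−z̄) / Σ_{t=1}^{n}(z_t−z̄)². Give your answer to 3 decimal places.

-0.327

Mean z̄ = (67.8 + 60.4 + 77.7 + 53.5 + 78.1 + 63.3 + 69.8)/7 = 67.2286
Σ(z_t−z̄)(z_{t+3}−z̄) = (-7.8449) + (-74.2363) + (-41.1378) + (-35.3020) = -158.5210
Denominator Σ(z_t−z̄)² = 485.3143
r_3 = -158.5210 / 485.3143 = -0.327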